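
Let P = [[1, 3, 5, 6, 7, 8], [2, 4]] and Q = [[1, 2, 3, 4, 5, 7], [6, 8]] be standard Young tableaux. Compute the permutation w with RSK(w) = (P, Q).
Reverse RSK: for i = n, n-1, ..., 1, locate i in Q, remove the corresponding corner cell from P, and reverse-bump its entry up through P; the value ejected from row 1 is w(i).

So w = 2 4 5 6 7 1 8 3.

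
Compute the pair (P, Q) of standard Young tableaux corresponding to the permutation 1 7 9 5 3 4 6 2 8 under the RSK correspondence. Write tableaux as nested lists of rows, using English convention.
P = [[1, 2, 4, 6, 8], [3, 9], [5], [7]], Q = [[1, 2, 3, 7, 9], [4, 6], [5], [8]]

Insert each entry of the permutation into P by Schensted row insertion, recording in Q the position of each new cell.

Insert 1: appended to row 1. P = [[1]], Q = [[1]].
Insert 7: appended to row 1. P = [[1, 7]], Q = [[1, 2]].
Insert 9: appended to row 1. P = [[1, 7, 9]], Q = [[1, 2, 3]].
Insert 5: 5 bumps 7 from row 1; 7 starts row 2. P = [[1, 5, 9], [7]], Q = [[1, 2, 3], [4]].
Insert 3: 3 bumps 5 from row 1; 5 bumps 7 from row 2; 7 starts row 3. P = [[1, 3, 9], [5], [7]], Q = [[1, 2, 3], [4], [5]].
Insert 4: 4 bumps 9 from row 1; 9 appends to row 2. P = [[1, 3, 4], [5, 9], [7]], Q = [[1, 2, 3], [4, 6], [5]].
Insert 6: appended to row 1. P = [[1, 3, 4, 6], [5, 9], [7]], Q = [[1, 2, 3, 7], [4, 6], [5]].
Insert 2: 2 bumps 3 from row 1; 3 bumps 5 from row 2; 5 bumps 7 from row 3; 7 starts row 4. P = [[1, 2, 4, 6], [3, 9], [5], [7]], Q = [[1, 2, 3, 7], [4, 6], [5], [8]].
Insert 8: appended to row 1. P = [[1, 2, 4, 6, 8], [3, 9], [5], [7]], Q = [[1, 2, 3, 7, 9], [4, 6], [5], [8]].

So P = [[1, 2, 4, 6, 8], [3, 9], [5], [7]], Q = [[1, 2, 3, 7, 9], [4, 6], [5], [8]].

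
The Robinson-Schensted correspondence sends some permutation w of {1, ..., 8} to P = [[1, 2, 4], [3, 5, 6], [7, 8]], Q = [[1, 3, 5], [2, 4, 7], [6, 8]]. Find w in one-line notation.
Reverse RSK: for i = n, n-1, ..., 1, locate i in Q, remove the corresponding corner cell from P, and reverse-bump its entry up through P; the value ejected from row 1 is w(i).

So w = 3 1 7 5 8 2 6 4.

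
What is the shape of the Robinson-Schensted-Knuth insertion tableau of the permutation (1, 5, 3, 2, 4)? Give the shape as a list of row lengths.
[3, 1, 1]

Row-insert each entry into an empty tableau.

After inserting 1: P = [[1]].
After inserting 5: P = [[1, 5]].
After inserting 3: P = [[1, 3], [5]].
After inserting 2: P = [[1, 2], [3], [5]].
After inserting 4: P = [[1, 2, 4], [3], [5]].

The final insertion tableau P = [[1, 2, 4], [3], [5]] has shape [3, 1, 1].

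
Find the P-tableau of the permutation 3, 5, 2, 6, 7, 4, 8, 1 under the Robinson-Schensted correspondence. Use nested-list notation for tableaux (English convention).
P = [[1, 4, 6, 7, 8], [2, 5], [3]]

After inserting 3: P = [[3]].
After inserting 5: P = [[3, 5]].
After inserting 2: P = [[2, 5], [3]].
After inserting 6: P = [[2, 5, 6], [3]].
After inserting 7: P = [[2, 5, 6, 7], [3]].
After inserting 4: P = [[2, 4, 6, 7], [3, 5]].
After inserting 8: P = [[2, 4, 6, 7, 8], [3, 5]].
After inserting 1: P = [[1, 4, 6, 7, 8], [2, 5], [3]].

So P = [[1, 4, 6, 7, 8], [2, 5], [3]].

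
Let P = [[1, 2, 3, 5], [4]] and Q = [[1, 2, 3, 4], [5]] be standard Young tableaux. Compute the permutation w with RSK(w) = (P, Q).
1 2 4 5 3

Reverse the RSK construction: for i from n down to 1, find the cell of Q containing i, remove the entry at that cell from P, and reverse-bump it up through P; the value ejected from row 1 is w(i).

Step i=5: Q has 5 at row 2, column 1; remove 4 from row 2 of P and reverse-bump: 4 enters row 1 and ejects 3. So w(5) = 3. P is now [[1, 2, 4, 5]].
Step i=4: Q has 4 at row 1, column 4; remove that cell from P, ejecting 5. So w(4) = 5. P is now [[1, 2, 4]].
Step i=3: Q has 3 at row 1, column 3; remove that cell from P, ejecting 4. So w(3) = 4. P is now [[1, 2]].
Step i=2: Q has 2 at row 1, column 2; remove that cell from P, ejecting 2. So w(2) = 2. P is now [[1]].
Step i=1: Q has 1 at row 1, column 1; remove that cell from P, ejecting 1. So w(1) = 1. P is now [].

So w = 1 2 4 5 3.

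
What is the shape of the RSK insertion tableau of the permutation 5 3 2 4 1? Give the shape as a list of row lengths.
[2, 1, 1, 1]

Row-insert each entry into an empty tableau.

After inserting 5: P = [[5]].
After inserting 3: P = [[3], [5]].
After inserting 2: P = [[2], [3], [5]].
After inserting 4: P = [[2, 4], [3], [5]].
After inserting 1: P = [[1, 4], [2], [3], [5]].

The final insertion tableau P = [[1, 4], [2], [3], [5]] has shape [2, 1, 1, 1].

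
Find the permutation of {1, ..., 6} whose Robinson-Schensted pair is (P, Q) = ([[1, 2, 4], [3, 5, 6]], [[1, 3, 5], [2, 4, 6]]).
3 1 5 2 6 4

Reverse the RSK construction: for i from n down to 1, find the cell of Q containing i, remove the entry at that cell from P, and reverse-bump it up through P; the value ejected from row 1 is w(i).

Step i=6: Q has 6 at row 2, column 3; remove 6 from row 2 of P and reverse-bump: 6 enters row 1 and ejects 4. So w(6) = 4. P is now [[1, 2, 6], [3, 5]].
Step i=5: Q has 5 at row 1, column 3; remove that cell from P, ejecting 6. So w(5) = 6. P is now [[1, 2], [3, 5]].
Step i=4: Q has 4 at row 2, column 2; remove 5 from row 2 of P and reverse-bump: 5 enters row 1 and ejects 2. So w(4) = 2. P is now [[1, 5], [3]].
Step i=3: Q has 3 at row 1, column 2; remove that cell from P, ejecting 5. So w(3) = 5. P is now [[1], [3]].
Step i=2: Q has 2 at row 2, column 1; remove 3 from row 2 of P and reverse-bump: 3 enters row 1 and ejects 1. So w(2) = 1. P is now [[3]].
Step i=1: Q has 1 at row 1, column 1; remove that cell from P, ejecting 3. So w(1) = 3. P is now [].

So w = 3 1 5 2 6 4.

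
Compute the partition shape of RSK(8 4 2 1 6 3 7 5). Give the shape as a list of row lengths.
RSK row insertion gives P = [[1, 3, 5], [2, 6, 7], [4], [8]], which has shape [3, 3, 1, 1].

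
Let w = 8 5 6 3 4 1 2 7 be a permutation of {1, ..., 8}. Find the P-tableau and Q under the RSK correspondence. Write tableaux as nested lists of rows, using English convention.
Insert each entry of the permutation into P by Schensted row insertion, recording in Q the position of each new cell.

After inserting 8: P = [[8]].
After inserting 5: P = [[5], [8]].
After inserting 6: P = [[5, 6], [8]].
After inserting 3: P = [[3, 6], [5], [8]].
After inserting 4: P = [[3, 4], [5, 6], [8]].
After inserting 1: P = [[1, 4], [3, 6], [5], [8]].
After inserting 2: P = [[1, 2], [3, 4], [5, 6], [8]].
After inserting 7: P = [[1, 2, 7], [3, 4], [5, 6], [8]].

So P = [[1, 2, 7], [3, 4], [5, 6], [8]], Q = [[1, 3, 8], [2, 5], [4, 7], [6]].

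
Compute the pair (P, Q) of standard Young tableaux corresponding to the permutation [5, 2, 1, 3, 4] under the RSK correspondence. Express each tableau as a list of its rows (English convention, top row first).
Insert each entry of the permutation into P by Schensted row insertion, recording in Q the position of each new cell.

After inserting 5: P = [[5]].
After inserting 2: P = [[2], [5]].
After inserting 1: P = [[1], [2], [5]].
After inserting 3: P = [[1, 3], [2], [5]].
After inserting 4: P = [[1, 3, 4], [2], [5]].

So P = [[1, 3, 4], [2], [5]], Q = [[1, 4, 5], [2], [3]].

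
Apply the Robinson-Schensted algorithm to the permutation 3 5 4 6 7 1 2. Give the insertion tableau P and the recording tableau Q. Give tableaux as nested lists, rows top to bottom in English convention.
P = [[1, 2, 6, 7], [3, 4], [5]], Q = [[1, 2, 4, 5], [3, 7], [6]]

Insert each entry of the permutation into P by Schensted row insertion, recording in Q the position of each new cell.

Insert 3: appended to row 1. P = [[3]], Q = [[1]].
Insert 5: appended to row 1. P = [[3, 5]], Q = [[1, 2]].
Insert 4: 4 bumps 5 from row 1; 5 starts row 2. P = [[3, 4], [5]], Q = [[1, 2], [3]].
Insert 6: appended to row 1. P = [[3, 4, 6], [5]], Q = [[1, 2, 4], [3]].
Insert 7: appended to row 1. P = [[3, 4, 6, 7], [5]], Q = [[1, 2, 4, 5], [3]].
Insert 1: 1 bumps 3 from row 1; 3 bumps 5 from row 2; 5 starts row 3. P = [[1, 4, 6, 7], [3], [5]], Q = [[1, 2, 4, 5], [3], [6]].
Insert 2: 2 bumps 4 from row 1; 4 appends to row 2. P = [[1, 2, 6, 7], [3, 4], [5]], Q = [[1, 2, 4, 5], [3, 7], [6]].

So P = [[1, 2, 6, 7], [3, 4], [5]], Q = [[1, 2, 4, 5], [3, 7], [6]].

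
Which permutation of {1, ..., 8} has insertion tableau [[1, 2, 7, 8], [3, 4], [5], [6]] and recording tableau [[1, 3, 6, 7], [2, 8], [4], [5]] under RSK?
6 3 5 4 1 7 8 2

Reverse the RSK construction: for i from n down to 1, find the cell of Q containing i, remove the entry at that cell from P, and reverse-bump it up through P; the value ejected from row 1 is w(i).

Step i=8: Q has 8 at row 2, column 2; remove 4 from row 2 of P and reverse-bump: 4 enters row 1 and ejects 2. So w(8) = 2. P is now [[1, 4, 7, 8], [3], [5], [6]].
Step i=7: Q has 7 at row 1, column 4; remove that cell from P, ejecting 8. So w(7) = 8. P is now [[1, 4, 7], [3], [5], [6]].
Step i=6: Q has 6 at row 1, column 3; remove that cell from P, ejecting 7. So w(6) = 7. P is now [[1, 4], [3], [5], [6]].
Step i=5: Q has 5 at row 4, column 1; remove 6 from row 4 of P and reverse-bump: 6 enters row 3 and ejects 5; 5 enters row 2 and ejects 3; 3 enters row 1 and ejects 1. So w(5) = 1. P is now [[3, 4], [5], [6]].
Step i=4: Q has 4 at row 3, column 1; remove 6 from row 3 of P and reverse-bump: 6 enters row 2 and ejects 5; 5 enters row 1 and ejects 4. So w(4) = 4. P is now [[3, 5], [6]].
Step i=3: Q has 3 at row 1, column 2; remove that cell from P, ejecting 5. So w(3) = 5. P is now [[3], [6]].
Step i=2: Q has 2 at row 2, column 1; remove 6 from row 2 of P and reverse-bump: 6 enters row 1 and ejects 3. So w(2) = 3. P is now [[6]].
Step i=1: Q has 1 at row 1, column 1; remove that cell from P, ejecting 6. So w(1) = 6. P is now [].

So w = 6 3 5 4 1 7 8 2.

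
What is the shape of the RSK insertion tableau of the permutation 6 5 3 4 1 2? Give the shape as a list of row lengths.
[2, 2, 1, 1]

Row-insert each entry into an empty tableau.

After inserting 6: P = [[6]].
After inserting 5: P = [[5], [6]].
After inserting 3: P = [[3], [5], [6]].
After inserting 4: P = [[3, 4], [5], [6]].
After inserting 1: P = [[1, 4], [3], [5], [6]].
After inserting 2: P = [[1, 2], [3, 4], [5], [6]].

The final insertion tableau P = [[1, 2], [3, 4], [5], [6]] has shape [2, 2, 1, 1].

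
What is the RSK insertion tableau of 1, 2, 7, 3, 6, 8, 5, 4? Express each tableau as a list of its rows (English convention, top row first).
P = [[1, 2, 3, 4, 8], [5], [6], [7]]

After inserting 1: P = [[1]].
After inserting 2: P = [[1, 2]].
After inserting 7: P = [[1, 2, 7]].
After inserting 3: P = [[1, 2, 3], [7]].
After inserting 6: P = [[1, 2, 3, 6], [7]].
After inserting 8: P = [[1, 2, 3, 6, 8], [7]].
After inserting 5: P = [[1, 2, 3, 5, 8], [6], [7]].
After inserting 4: P = [[1, 2, 3, 4, 8], [5], [6], [7]].

So P = [[1, 2, 3, 4, 8], [5], [6], [7]].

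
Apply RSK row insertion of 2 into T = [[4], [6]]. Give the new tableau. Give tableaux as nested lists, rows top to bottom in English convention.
[[2], [4], [6]]

In row 1, 2 replaces 4 (the leftmost entry greater than 2); 4 is bumped to row 2. In row 2, 4 replaces 6 (the leftmost entry greater than 4); 6 is bumped to row 3. 6 starts a new row 3. The new tableau is [[2], [4], [6]].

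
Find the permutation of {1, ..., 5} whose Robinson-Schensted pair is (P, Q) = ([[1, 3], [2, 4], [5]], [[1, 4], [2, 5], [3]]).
Reverse RSK: for i = n, n-1, ..., 1, locate i in Q, remove the corresponding corner cell from P, and reverse-bump its entry up through P; the value ejected from row 1 is w(i).

So w = 5 2 1 4 3.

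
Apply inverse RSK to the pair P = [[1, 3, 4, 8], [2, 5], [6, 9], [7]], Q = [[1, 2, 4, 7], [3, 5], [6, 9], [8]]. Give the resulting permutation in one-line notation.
Reverse the RSK construction: for i from n down to 1, find the cell of Q containing i, remove the entry at that cell from P, and reverse-bump it up through P; the value ejected from row 1 is w(i).

Step i=9: Q has 9 at row 3, column 2; remove 9 from row 3 of P and reverse-bump: 9 enters row 2 and ejects 5; 5 enters row 1 and ejects 4. So w(9) = 4. P is now [[1, 3, 5, 8], [2, 9], [6], [7]].
Step i=8: Q has 8 at row 4, column 1; remove 7 from row 4 of P and reverse-bump: 7 enters row 3 and ejects 6; 6 enters row 2 and ejects 2; 2 enters row 1 and ejects 1. So w(8) = 1. P is now [[2, 3, 5, 8], [6, 9], [7]].
Step i=7: Q has 7 at row 1, column 4; remove that cell from P, ejecting 8. So w(7) = 8. P is now [[2, 3, 5], [6, 9], [7]].
Step i=6: Q has 6 at row 3, column 1; remove 7 from row 3 of P and reverse-bump: 7 enters row 2 and ejects 6; 6 enters row 1 and ejects 5. So w(6) = 5. P is now [[2, 3, 6], [7, 9]].
Step i=5: Q has 5 at row 2, column 2; remove 9 from row 2 of P and reverse-bump: 9 enters row 1 and ejects 6. So w(5) = 6. P is now [[2, 3, 9], [7]].
Step i=4: Q has 4 at row 1, column 3; remove that cell from P, ejecting 9. So w(4) = 9. P is now [[2, 3], [7]].
Step i=3: Q has 3 at row 2, column 1; remove 7 from row 2 of P and reverse-bump: 7 enters row 1 and ejects 3. So w(3) = 3. P is now [[2, 7]].
Step i=2: Q has 2 at row 1, column 2; remove that cell from P, ejecting 7. So w(2) = 7. P is now [[2]].
Step i=1: Q has 1 at row 1, column 1; remove that cell from P, ejecting 2. So w(1) = 2. P is now [].

So w = 2 7 3 9 6 5 8 1 4.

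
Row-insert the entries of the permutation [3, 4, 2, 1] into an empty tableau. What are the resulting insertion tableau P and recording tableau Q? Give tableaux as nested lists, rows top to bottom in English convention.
Insert each entry of the permutation into P by Schensted row insertion, recording in Q the position of each new cell.

After inserting 3: P = [[3]].
After inserting 4: P = [[3, 4]].
After inserting 2: P = [[2, 4], [3]].
After inserting 1: P = [[1, 4], [2], [3]].

So P = [[1, 4], [2], [3]], Q = [[1, 2], [3], [4]].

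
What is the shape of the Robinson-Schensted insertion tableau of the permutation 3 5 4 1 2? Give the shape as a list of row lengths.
[2, 2, 1]

Row-insert each entry into an empty tableau.

After inserting 3: P = [[3]].
After inserting 5: P = [[3, 5]].
After inserting 4: P = [[3, 4], [5]].
After inserting 1: P = [[1, 4], [3], [5]].
After inserting 2: P = [[1, 2], [3, 4], [5]].

The final insertion tableau P = [[1, 2], [3, 4], [5]] has shape [2, 2, 1].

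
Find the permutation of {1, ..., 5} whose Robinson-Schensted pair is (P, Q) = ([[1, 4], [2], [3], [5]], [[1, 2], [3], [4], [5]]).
Reverse RSK: for i = n, n-1, ..., 1, locate i in Q, remove the corresponding corner cell from P, and reverse-bump its entry up through P; the value ejected from row 1 is w(i).

So w = 3 5 4 2 1.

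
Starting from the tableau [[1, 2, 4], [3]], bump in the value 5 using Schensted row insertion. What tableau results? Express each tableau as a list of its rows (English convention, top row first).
5 is larger than every entry of row 1, so it is appended to row 1. The new tableau is [[1, 2, 4, 5], [3]].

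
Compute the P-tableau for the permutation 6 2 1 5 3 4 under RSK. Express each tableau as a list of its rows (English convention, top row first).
P = [[1, 3, 4], [2, 5], [6]]

Insert 6: appended to row 1. P = [[6]].
Insert 2: 2 bumps 6 from row 1; 6 starts row 2. P = [[2], [6]].
Insert 1: 1 bumps 2 from row 1; 2 bumps 6 from row 2; 6 starts row 3. P = [[1], [2], [6]].
Insert 5: appended to row 1. P = [[1, 5], [2], [6]].
Insert 3: 3 bumps 5 from row 1; 5 appends to row 2. P = [[1, 3], [2, 5], [6]].
Insert 4: appended to row 1. P = [[1, 3, 4], [2, 5], [6]].

So P = [[1, 3, 4], [2, 5], [6]].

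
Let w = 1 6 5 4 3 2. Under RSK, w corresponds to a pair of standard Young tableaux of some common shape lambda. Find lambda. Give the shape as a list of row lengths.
Row-insert each entry into an empty tableau.

After inserting 1: P = [[1]].
After inserting 6: P = [[1, 6]].
After inserting 5: P = [[1, 5], [6]].
After inserting 4: P = [[1, 4], [5], [6]].
After inserting 3: P = [[1, 3], [4], [5], [6]].
After inserting 2: P = [[1, 2], [3], [4], [5], [6]].

The final insertion tableau P = [[1, 2], [3], [4], [5], [6]] has shape [2, 1, 1, 1, 1].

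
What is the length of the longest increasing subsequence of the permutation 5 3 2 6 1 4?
2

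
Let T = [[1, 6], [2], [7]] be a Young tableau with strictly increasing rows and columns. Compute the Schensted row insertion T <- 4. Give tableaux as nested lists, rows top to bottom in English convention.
In row 1, 4 replaces 6 (the leftmost entry greater than 4); 6 is bumped to row 2. 6 is appended to row 2. The new tableau is [[1, 4], [2, 6], [7]].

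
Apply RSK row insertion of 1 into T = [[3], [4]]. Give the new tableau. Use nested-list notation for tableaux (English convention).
In row 1, 1 replaces 3 (the leftmost entry greater than 1); 3 is bumped to row 2. In row 2, 3 replaces 4 (the leftmost entry greater than 3); 4 is bumped to row 3. 4 starts a new row 3. The new tableau is [[1], [3], [4]].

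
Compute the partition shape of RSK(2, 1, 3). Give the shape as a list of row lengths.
Row-insert each entry into an empty tableau.

After inserting 2: P = [[2]].
After inserting 1: P = [[1], [2]].
After inserting 3: P = [[1, 3], [2]].

The final insertion tableau P = [[1, 3], [2]] has shape [2, 1].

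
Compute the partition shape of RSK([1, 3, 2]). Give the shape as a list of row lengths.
[2, 1]

RSK row insertion gives P = [[1, 2], [3]], which has shape [2, 1].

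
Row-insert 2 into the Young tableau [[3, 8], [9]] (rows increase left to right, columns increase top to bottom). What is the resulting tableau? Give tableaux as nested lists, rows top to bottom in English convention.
[[2, 8], [3], [9]]

In row 1, 2 replaces 3 (the leftmost entry greater than 2); 3 is bumped to row 2. In row 2, 3 replaces 9 (the leftmost entry greater than 3); 9 is bumped to row 3. 9 starts a new row 3. The new tableau is [[2, 8], [3], [9]].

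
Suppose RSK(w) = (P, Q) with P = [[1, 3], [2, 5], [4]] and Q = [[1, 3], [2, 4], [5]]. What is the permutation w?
Reverse the RSK construction: for i from n down to 1, find the cell of Q containing i, remove the entry at that cell from P, and reverse-bump it up through P; the value ejected from row 1 is w(i).

Step i=5: Q has 5 at row 3, column 1; remove 4 from row 3 of P and reverse-bump: 4 enters row 2 and ejects 2; 2 enters row 1 and ejects 1. So w(5) = 1. P is now [[2, 3], [4, 5]].
Step i=4: Q has 4 at row 2, column 2; remove 5 from row 2 of P and reverse-bump: 5 enters row 1 and ejects 3. So w(4) = 3. P is now [[2, 5], [4]].
Step i=3: Q has 3 at row 1, column 2; remove that cell from P, ejecting 5. So w(3) = 5. P is now [[2], [4]].
Step i=2: Q has 2 at row 2, column 1; remove 4 from row 2 of P and reverse-bump: 4 enters row 1 and ejects 2. So w(2) = 2. P is now [[4]].
Step i=1: Q has 1 at row 1, column 1; remove that cell from P, ejecting 4. So w(1) = 4. P is now [].

So w = 4 2 5 3 1.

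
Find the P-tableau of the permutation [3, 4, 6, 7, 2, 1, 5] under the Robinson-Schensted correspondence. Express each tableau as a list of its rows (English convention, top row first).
Insert 3: appended to row 1. P = [[3]].
Insert 4: appended to row 1. P = [[3, 4]].
Insert 6: appended to row 1. P = [[3, 4, 6]].
Insert 7: appended to row 1. P = [[3, 4, 6, 7]].
Insert 2: 2 bumps 3 from row 1; 3 starts row 2. P = [[2, 4, 6, 7], [3]].
Insert 1: 1 bumps 2 from row 1; 2 bumps 3 from row 2; 3 starts row 3. P = [[1, 4, 6, 7], [2], [3]].
Insert 5: 5 bumps 6 from row 1; 6 appends to row 2. P = [[1, 4, 5, 7], [2, 6], [3]].

So P = [[1, 4, 5, 7], [2, 6], [3]].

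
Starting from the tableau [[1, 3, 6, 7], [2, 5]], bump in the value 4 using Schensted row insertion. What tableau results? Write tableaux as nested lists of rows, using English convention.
[[1, 3, 4, 7], [2, 5, 6]]

In row 1, 4 replaces 6 (the leftmost entry greater than 4); 6 is bumped to row 2. 6 is appended to row 2. The new tableau is [[1, 3, 4, 7], [2, 5, 6]].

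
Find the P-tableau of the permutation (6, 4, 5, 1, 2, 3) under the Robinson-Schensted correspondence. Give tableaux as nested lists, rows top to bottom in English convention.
P = [[1, 2, 3], [4, 5], [6]]

Insert 6: appended to row 1. P = [[6]].
Insert 4: 4 bumps 6 from row 1; 6 starts row 2. P = [[4], [6]].
Insert 5: appended to row 1. P = [[4, 5], [6]].
Insert 1: 1 bumps 4 from row 1; 4 bumps 6 from row 2; 6 starts row 3. P = [[1, 5], [4], [6]].
Insert 2: 2 bumps 5 from row 1; 5 appends to row 2. P = [[1, 2], [4, 5], [6]].
Insert 3: appended to row 1. P = [[1, 2, 3], [4, 5], [6]].

So P = [[1, 2, 3], [4, 5], [6]].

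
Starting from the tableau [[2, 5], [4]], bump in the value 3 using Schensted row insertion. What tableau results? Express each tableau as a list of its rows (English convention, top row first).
[[2, 3], [4, 5]]

In row 1, 3 replaces 5 (the leftmost entry greater than 3); 5 is bumped to row 2. 5 is appended to row 2. The new tableau is [[2, 3], [4, 5]].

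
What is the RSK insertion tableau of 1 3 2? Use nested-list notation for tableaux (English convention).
P = [[1, 2], [3]]

Insert 1: appended to row 1. P = [[1]].
Insert 3: appended to row 1. P = [[1, 3]].
Insert 2: 2 bumps 3 from row 1; 3 starts row 2. P = [[1, 2], [3]].

So P = [[1, 2], [3]].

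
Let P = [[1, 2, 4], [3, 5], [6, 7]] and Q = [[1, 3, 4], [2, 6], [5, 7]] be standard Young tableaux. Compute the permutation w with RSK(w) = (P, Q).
Reverse RSK: for i = n, n-1, ..., 1, locate i in Q, remove the corresponding corner cell from P, and reverse-bump its entry up through P; the value ejected from row 1 is w(i).

So w = 6 1 3 7 2 5 4.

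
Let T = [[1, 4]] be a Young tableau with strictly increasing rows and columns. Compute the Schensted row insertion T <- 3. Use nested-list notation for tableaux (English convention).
[[1, 3], [4]]

In row 1, 3 replaces 4 (the leftmost entry greater than 3); 4 is bumped to row 2. 4 starts a new row 2. The new tableau is [[1, 3], [4]].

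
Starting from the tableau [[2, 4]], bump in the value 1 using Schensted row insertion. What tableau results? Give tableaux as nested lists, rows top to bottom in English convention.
[[1, 4], [2]]

In row 1, 1 replaces 2 (the leftmost entry greater than 1); 2 is bumped to row 2. 2 starts a new row 2. The new tableau is [[1, 4], [2]].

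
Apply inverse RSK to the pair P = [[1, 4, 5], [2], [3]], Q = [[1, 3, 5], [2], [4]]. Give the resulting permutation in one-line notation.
Reverse RSK: for i = n, n-1, ..., 1, locate i in Q, remove the corresponding corner cell from P, and reverse-bump its entry up through P; the value ejected from row 1 is w(i).

So w = 3 2 4 1 5.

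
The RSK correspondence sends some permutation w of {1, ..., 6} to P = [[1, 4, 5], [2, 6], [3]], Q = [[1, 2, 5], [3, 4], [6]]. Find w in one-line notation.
3 6 2 4 5 1

Reverse the RSK construction: for i from n down to 1, find the cell of Q containing i, remove the entry at that cell from P, and reverse-bump it up through P; the value ejected from row 1 is w(i).

Step i=6: Q has 6 at row 3, column 1; remove 3 from row 3 of P and reverse-bump: 3 enters row 2 and ejects 2; 2 enters row 1 and ejects 1. So w(6) = 1. P is now [[2, 4, 5], [3, 6]].
Step i=5: Q has 5 at row 1, column 3; remove that cell from P, ejecting 5. So w(5) = 5. P is now [[2, 4], [3, 6]].
Step i=4: Q has 4 at row 2, column 2; remove 6 from row 2 of P and reverse-bump: 6 enters row 1 and ejects 4. So w(4) = 4. P is now [[2, 6], [3]].
Step i=3: Q has 3 at row 2, column 1; remove 3 from row 2 of P and reverse-bump: 3 enters row 1 and ejects 2. So w(3) = 2. P is now [[3, 6]].
Step i=2: Q has 2 at row 1, column 2; remove that cell from P, ejecting 6. So w(2) = 6. P is now [[3]].
Step i=1: Q has 1 at row 1, column 1; remove that cell from P, ejecting 3. So w(1) = 3. P is now [].

So w = 3 6 2 4 5 1.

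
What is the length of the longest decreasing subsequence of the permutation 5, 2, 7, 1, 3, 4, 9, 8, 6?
3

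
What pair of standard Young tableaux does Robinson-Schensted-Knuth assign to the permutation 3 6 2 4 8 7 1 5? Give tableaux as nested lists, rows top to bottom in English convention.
P = [[1, 4, 5], [2, 6, 7], [3, 8]], Q = [[1, 2, 5], [3, 4, 6], [7, 8]]

Insert each entry of the permutation into P by Schensted row insertion, recording in Q the position of each new cell.

After inserting 3: P = [[3]].
After inserting 6: P = [[3, 6]].
After inserting 2: P = [[2, 6], [3]].
After inserting 4: P = [[2, 4], [3, 6]].
After inserting 8: P = [[2, 4, 8], [3, 6]].
After inserting 7: P = [[2, 4, 7], [3, 6, 8]].
After inserting 1: P = [[1, 4, 7], [2, 6, 8], [3]].
After inserting 5: P = [[1, 4, 5], [2, 6, 7], [3, 8]].

So P = [[1, 4, 5], [2, 6, 7], [3, 8]], Q = [[1, 2, 5], [3, 4, 6], [7, 8]].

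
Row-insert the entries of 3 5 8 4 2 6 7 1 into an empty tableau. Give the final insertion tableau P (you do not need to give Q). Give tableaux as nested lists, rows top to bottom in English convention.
Insert 3: appended to row 1. P = [[3]].
Insert 5: appended to row 1. P = [[3, 5]].
Insert 8: appended to row 1. P = [[3, 5, 8]].
Insert 4: 4 bumps 5 from row 1; 5 starts row 2. P = [[3, 4, 8], [5]].
Insert 2: 2 bumps 3 from row 1; 3 bumps 5 from row 2; 5 starts row 3. P = [[2, 4, 8], [3], [5]].
Insert 6: 6 bumps 8 from row 1; 8 appends to row 2. P = [[2, 4, 6], [3, 8], [5]].
Insert 7: appended to row 1. P = [[2, 4, 6, 7], [3, 8], [5]].
Insert 1: 1 bumps 2 from row 1; 2 bumps 3 from row 2; 3 bumps 5 from row 3; 5 starts row 4. P = [[1, 4, 6, 7], [2, 8], [3], [5]].

So P = [[1, 4, 6, 7], [2, 8], [3], [5]].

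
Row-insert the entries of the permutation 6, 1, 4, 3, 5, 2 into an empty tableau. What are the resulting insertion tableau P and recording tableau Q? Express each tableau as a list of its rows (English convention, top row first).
Insert each entry of the permutation into P by Schensted row insertion, recording in Q the position of each new cell.

Insert 6: appended to row 1. P = [[6]].
Insert 1: 1 bumps 6 from row 1; 6 starts row 2. P = [[1], [6]].
Insert 4: appended to row 1. P = [[1, 4], [6]].
Insert 3: 3 bumps 4 from row 1; 4 bumps 6 from row 2; 6 starts row 3. P = [[1, 3], [4], [6]].
Insert 5: appended to row 1. P = [[1, 3, 5], [4], [6]].
Insert 2: 2 bumps 3 from row 1; 3 bumps 4 from row 2; 4 bumps 6 from row 3; 6 starts row 4. P = [[1, 2, 5], [3], [4], [6]].

So P = [[1, 2, 5], [3], [4], [6]], Q = [[1, 3, 5], [2], [4], [6]].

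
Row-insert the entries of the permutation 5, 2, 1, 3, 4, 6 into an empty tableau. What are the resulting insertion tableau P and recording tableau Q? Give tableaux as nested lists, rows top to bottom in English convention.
Insert each entry of the permutation into P by Schensted row insertion, recording in Q the position of each new cell.

Insert 5: appended to row 1. P = [[5]].
Insert 2: 2 bumps 5 from row 1; 5 starts row 2. P = [[2], [5]].
Insert 1: 1 bumps 2 from row 1; 2 bumps 5 from row 2; 5 starts row 3. P = [[1], [2], [5]].
Insert 3: appended to row 1. P = [[1, 3], [2], [5]].
Insert 4: appended to row 1. P = [[1, 3, 4], [2], [5]].
Insert 6: appended to row 1. P = [[1, 3, 4, 6], [2], [5]].

So P = [[1, 3, 4, 6], [2], [5]], Q = [[1, 4, 5, 6], [2], [3]].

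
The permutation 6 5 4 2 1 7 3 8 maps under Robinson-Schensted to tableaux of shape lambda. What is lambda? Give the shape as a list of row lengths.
[3, 2, 1, 1, 1]

Row-insert each entry into an empty tableau.

After inserting 6: P = [[6]].
After inserting 5: P = [[5], [6]].
After inserting 4: P = [[4], [5], [6]].
After inserting 2: P = [[2], [4], [5], [6]].
After inserting 1: P = [[1], [2], [4], [5], [6]].
After inserting 7: P = [[1, 7], [2], [4], [5], [6]].
After inserting 3: P = [[1, 3], [2, 7], [4], [5], [6]].
After inserting 8: P = [[1, 3, 8], [2, 7], [4], [5], [6]].

The final insertion tableau P = [[1, 3, 8], [2, 7], [4], [5], [6]] has shape [3, 2, 1, 1, 1].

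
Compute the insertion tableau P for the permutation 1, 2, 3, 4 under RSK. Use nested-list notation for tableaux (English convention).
Insert 1: appended to row 1. P = [[1]].
Insert 2: appended to row 1. P = [[1, 2]].
Insert 3: appended to row 1. P = [[1, 2, 3]].
Insert 4: appended to row 1. P = [[1, 2, 3, 4]].

So P = [[1, 2, 3, 4]].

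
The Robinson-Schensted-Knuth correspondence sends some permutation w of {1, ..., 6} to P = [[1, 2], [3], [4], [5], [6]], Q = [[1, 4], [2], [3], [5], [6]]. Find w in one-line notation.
Reverse the RSK construction: for i from n down to 1, find the cell of Q containing i, remove the entry at that cell from P, and reverse-bump it up through P; the value ejected from row 1 is w(i).

Step i=6: Q has 6 at row 5, column 1; remove 6 from row 5 of P and reverse-bump: 6 enters row 4 and ejects 5; 5 enters row 3 and ejects 4; 4 enters row 2 and ejects 3; 3 enters row 1 and ejects 2. So w(6) = 2. P is now [[1, 3], [4], [5], [6]].
Step i=5: Q has 5 at row 4, column 1; remove 6 from row 4 of P and reverse-bump: 6 enters row 3 and ejects 5; 5 enters row 2 and ejects 4; 4 enters row 1 and ejects 3. So w(5) = 3. P is now [[1, 4], [5], [6]].
Step i=4: Q has 4 at row 1, column 2; remove that cell from P, ejecting 4. So w(4) = 4. P is now [[1], [5], [6]].
Step i=3: Q has 3 at row 3, column 1; remove 6 from row 3 of P and reverse-bump: 6 enters row 2 and ejects 5; 5 enters row 1 and ejects 1. So w(3) = 1. P is now [[5], [6]].
Step i=2: Q has 2 at row 2, column 1; remove 6 from row 2 of P and reverse-bump: 6 enters row 1 and ejects 5. So w(2) = 5. P is now [[6]].
Step i=1: Q has 1 at row 1, column 1; remove that cell from P, ejecting 6. So w(1) = 6. P is now [].

So w = 6 5 1 4 3 2.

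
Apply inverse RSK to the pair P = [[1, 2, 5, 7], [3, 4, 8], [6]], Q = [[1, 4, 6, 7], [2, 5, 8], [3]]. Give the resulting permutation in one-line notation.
6 3 1 4 2 5 8 7

Reverse the RSK construction: for i from n down to 1, find the cell of Q containing i, remove the entry at that cell from P, and reverse-bump it up through P; the value ejected from row 1 is w(i).

Step i=8: Q has 8 at row 2, column 3; remove 8 from row 2 of P and reverse-bump: 8 enters row 1 and ejects 7. So w(8) = 7. P is now [[1, 2, 5, 8], [3, 4], [6]].
Step i=7: Q has 7 at row 1, column 4; remove that cell from P, ejecting 8. So w(7) = 8. P is now [[1, 2, 5], [3, 4], [6]].
Step i=6: Q has 6 at row 1, column 3; remove that cell from P, ejecting 5. So w(6) = 5. P is now [[1, 2], [3, 4], [6]].
Step i=5: Q has 5 at row 2, column 2; remove 4 from row 2 of P and reverse-bump: 4 enters row 1 and ejects 2. So w(5) = 2. P is now [[1, 4], [3], [6]].
Step i=4: Q has 4 at row 1, column 2; remove that cell from P, ejecting 4. So w(4) = 4. P is now [[1], [3], [6]].
Step i=3: Q has 3 at row 3, column 1; remove 6 from row 3 of P and reverse-bump: 6 enters row 2 and ejects 3; 3 enters row 1 and ejects 1. So w(3) = 1. P is now [[3], [6]].
Step i=2: Q has 2 at row 2, column 1; remove 6 from row 2 of P and reverse-bump: 6 enters row 1 and ejects 3. So w(2) = 3. P is now [[6]].
Step i=1: Q has 1 at row 1, column 1; remove that cell from P, ejecting 6. So w(1) = 6. P is now [].

So w = 6 3 1 4 2 5 8 7.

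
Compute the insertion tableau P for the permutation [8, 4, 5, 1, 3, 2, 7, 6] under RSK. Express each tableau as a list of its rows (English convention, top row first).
Insert 8: appended to row 1. P = [[8]].
Insert 4: 4 bumps 8 from row 1; 8 starts row 2. P = [[4], [8]].
Insert 5: appended to row 1. P = [[4, 5], [8]].
Insert 1: 1 bumps 4 from row 1; 4 bumps 8 from row 2; 8 starts row 3. P = [[1, 5], [4], [8]].
Insert 3: 3 bumps 5 from row 1; 5 appends to row 2. P = [[1, 3], [4, 5], [8]].
Insert 2: 2 bumps 3 from row 1; 3 bumps 4 from row 2; 4 bumps 8 from row 3; 8 starts row 4. P = [[1, 2], [3, 5], [4], [8]].
Insert 7: appended to row 1. P = [[1, 2, 7], [3, 5], [4], [8]].
Insert 6: 6 bumps 7 from row 1; 7 appends to row 2. P = [[1, 2, 6], [3, 5, 7], [4], [8]].

So P = [[1, 2, 6], [3, 5, 7], [4], [8]].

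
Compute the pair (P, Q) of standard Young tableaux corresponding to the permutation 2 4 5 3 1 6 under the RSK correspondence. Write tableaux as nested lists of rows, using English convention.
Insert each entry of the permutation into P by Schensted row insertion, recording in Q the position of each new cell.

After inserting 2: P = [[2]].
After inserting 4: P = [[2, 4]].
After inserting 5: P = [[2, 4, 5]].
After inserting 3: P = [[2, 3, 5], [4]].
After inserting 1: P = [[1, 3, 5], [2], [4]].
After inserting 6: P = [[1, 3, 5, 6], [2], [4]].

So P = [[1, 3, 5, 6], [2], [4]], Q = [[1, 2, 3, 6], [4], [5]].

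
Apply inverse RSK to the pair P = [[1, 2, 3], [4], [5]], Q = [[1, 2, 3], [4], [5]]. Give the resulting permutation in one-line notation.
1 2 5 4 3

Reverse RSK: for i = n, n-1, ..., 1, locate i in Q, remove the corresponding corner cell from P, and reverse-bump its entry up through P; the value ejected from row 1 is w(i).

So w = 1 2 5 4 3.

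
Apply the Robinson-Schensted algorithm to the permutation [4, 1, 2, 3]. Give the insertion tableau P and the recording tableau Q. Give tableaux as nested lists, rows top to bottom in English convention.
Insert each entry of the permutation into P by Schensted row insertion, recording in Q the position of each new cell.

After inserting 4: P = [[4]].
After inserting 1: P = [[1], [4]].
After inserting 2: P = [[1, 2], [4]].
After inserting 3: P = [[1, 2, 3], [4]].

So P = [[1, 2, 3], [4]], Q = [[1, 3, 4], [2]].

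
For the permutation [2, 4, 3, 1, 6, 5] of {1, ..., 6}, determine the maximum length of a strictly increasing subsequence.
3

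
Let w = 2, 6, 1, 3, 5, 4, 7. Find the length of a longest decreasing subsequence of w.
3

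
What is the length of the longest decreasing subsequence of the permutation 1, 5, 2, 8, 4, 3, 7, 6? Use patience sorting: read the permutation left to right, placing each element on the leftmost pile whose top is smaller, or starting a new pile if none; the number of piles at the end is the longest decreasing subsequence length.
1: new pile. tops = [1]
5: onto pile 1 (replacing 1). tops = [5]
2: new pile. tops = [5, 2]
8: onto pile 1 (replacing 5). tops = [8, 2]
4: onto pile 2 (replacing 2). tops = [8, 4]
3: new pile. tops = [8, 4, 3]
7: onto pile 2 (replacing 4). tops = [8, 7, 3]
6: onto pile 3 (replacing 3). tops = [8, 7, 6]

3 piles, so the longest decreasing subsequence has length 3.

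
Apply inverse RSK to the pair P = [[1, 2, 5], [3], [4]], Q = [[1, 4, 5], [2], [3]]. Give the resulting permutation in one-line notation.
4 3 1 2 5

Reverse RSK: for i = n, n-1, ..., 1, locate i in Q, remove the corresponding corner cell from P, and reverse-bump its entry up through P; the value ejected from row 1 is w(i).

So w = 4 3 1 2 5.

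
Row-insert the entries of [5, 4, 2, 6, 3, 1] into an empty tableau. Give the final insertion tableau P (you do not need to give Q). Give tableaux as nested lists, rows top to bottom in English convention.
Insert 5: appended to row 1. P = [[5]].
Insert 4: 4 bumps 5 from row 1; 5 starts row 2. P = [[4], [5]].
Insert 2: 2 bumps 4 from row 1; 4 bumps 5 from row 2; 5 starts row 3. P = [[2], [4], [5]].
Insert 6: appended to row 1. P = [[2, 6], [4], [5]].
Insert 3: 3 bumps 6 from row 1; 6 appends to row 2. P = [[2, 3], [4, 6], [5]].
Insert 1: 1 bumps 2 from row 1; 2 bumps 4 from row 2; 4 bumps 5 from row 3; 5 starts row 4. P = [[1, 3], [2, 6], [4], [5]].

So P = [[1, 3], [2, 6], [4], [5]].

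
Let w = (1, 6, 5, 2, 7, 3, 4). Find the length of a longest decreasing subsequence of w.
3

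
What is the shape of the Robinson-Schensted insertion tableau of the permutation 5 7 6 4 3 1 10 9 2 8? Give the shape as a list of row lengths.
Row-insert each entry into an empty tableau.

After inserting 5: P = [[5]].
After inserting 7: P = [[5, 7]].
After inserting 6: P = [[5, 6], [7]].
After inserting 4: P = [[4, 6], [5], [7]].
After inserting 3: P = [[3, 6], [4], [5], [7]].
After inserting 1: P = [[1, 6], [3], [4], [5], [7]].
After inserting 10: P = [[1, 6, 10], [3], [4], [5], [7]].
After inserting 9: P = [[1, 6, 9], [3, 10], [4], [5], [7]].
After inserting 2: P = [[1, 2, 9], [3, 6], [4, 10], [5], [7]].
After inserting 8: P = [[1, 2, 8], [3, 6, 9], [4, 10], [5], [7]].

The final insertion tableau P = [[1, 2, 8], [3, 6, 9], [4, 10], [5], [7]] has shape [3, 3, 2, 1, 1].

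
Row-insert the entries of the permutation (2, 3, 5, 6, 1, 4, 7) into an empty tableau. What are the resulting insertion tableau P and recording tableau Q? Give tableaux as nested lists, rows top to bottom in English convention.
Insert each entry of the permutation into P by Schensted row insertion, recording in Q the position of each new cell.

Insert 2: appended to row 1. P = [[2]], Q = [[1]].
Insert 3: appended to row 1. P = [[2, 3]], Q = [[1, 2]].
Insert 5: appended to row 1. P = [[2, 3, 5]], Q = [[1, 2, 3]].
Insert 6: appended to row 1. P = [[2, 3, 5, 6]], Q = [[1, 2, 3, 4]].
Insert 1: 1 bumps 2 from row 1; 2 starts row 2. P = [[1, 3, 5, 6], [2]], Q = [[1, 2, 3, 4], [5]].
Insert 4: 4 bumps 5 from row 1; 5 appends to row 2. P = [[1, 3, 4, 6], [2, 5]], Q = [[1, 2, 3, 4], [5, 6]].
Insert 7: appended to row 1. P = [[1, 3, 4, 6, 7], [2, 5]], Q = [[1, 2, 3, 4, 7], [5, 6]].

So P = [[1, 3, 4, 6, 7], [2, 5]], Q = [[1, 2, 3, 4, 7], [5, 6]].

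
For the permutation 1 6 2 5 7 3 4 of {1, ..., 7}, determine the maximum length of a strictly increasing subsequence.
4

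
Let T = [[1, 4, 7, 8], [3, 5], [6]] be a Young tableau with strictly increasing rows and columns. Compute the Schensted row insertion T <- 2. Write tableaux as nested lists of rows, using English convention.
In row 1, 2 replaces 4 (the leftmost entry greater than 2); 4 is bumped to row 2. In row 2, 4 replaces 5 (the leftmost entry greater than 4); 5 is bumped to row 3. In row 3, 5 replaces 6 (the leftmost entry greater than 5); 6 is bumped to row 4. 6 starts a new row 4. The new tableau is [[1, 2, 7, 8], [3, 4], [5], [6]].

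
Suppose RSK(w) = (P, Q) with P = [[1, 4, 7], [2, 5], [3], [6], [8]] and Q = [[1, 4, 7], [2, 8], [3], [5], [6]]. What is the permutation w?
Reverse RSK: for i = n, n-1, ..., 1, locate i in Q, remove the corresponding corner cell from P, and reverse-bump its entry up through P; the value ejected from row 1 is w(i).

So w = 8 6 3 5 2 1 7 4.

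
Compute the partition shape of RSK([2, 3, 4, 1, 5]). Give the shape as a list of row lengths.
Row-insert each entry into an empty tableau.

After inserting 2: P = [[2]].
After inserting 3: P = [[2, 3]].
After inserting 4: P = [[2, 3, 4]].
After inserting 1: P = [[1, 3, 4], [2]].
After inserting 5: P = [[1, 3, 4, 5], [2]].

The final insertion tableau P = [[1, 3, 4, 5], [2]] has shape [4, 1].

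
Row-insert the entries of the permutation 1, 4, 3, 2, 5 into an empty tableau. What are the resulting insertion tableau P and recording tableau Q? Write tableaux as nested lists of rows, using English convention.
P = [[1, 2, 5], [3], [4]], Q = [[1, 2, 5], [3], [4]]

Insert each entry of the permutation into P by Schensted row insertion, recording in Q the position of each new cell.

Insert 1: appended to row 1. P = [[1]].
Insert 4: appended to row 1. P = [[1, 4]].
Insert 3: 3 bumps 4 from row 1; 4 starts row 2. P = [[1, 3], [4]].
Insert 2: 2 bumps 3 from row 1; 3 bumps 4 from row 2; 4 starts row 3. P = [[1, 2], [3], [4]].
Insert 5: appended to row 1. P = [[1, 2, 5], [3], [4]].

So P = [[1, 2, 5], [3], [4]], Q = [[1, 2, 5], [3], [4]].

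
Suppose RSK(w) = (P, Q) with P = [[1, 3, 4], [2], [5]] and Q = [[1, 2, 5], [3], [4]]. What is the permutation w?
Reverse the RSK construction: for i from n down to 1, find the cell of Q containing i, remove the entry at that cell from P, and reverse-bump it up through P; the value ejected from row 1 is w(i).

Step i=5: Q has 5 at row 1, column 3; remove that cell from P, ejecting 4. So w(5) = 4. P is now [[1, 3], [2], [5]].
Step i=4: Q has 4 at row 3, column 1; remove 5 from row 3 of P and reverse-bump: 5 enters row 2 and ejects 2; 2 enters row 1 and ejects 1. So w(4) = 1. P is now [[2, 3], [5]].
Step i=3: Q has 3 at row 2, column 1; remove 5 from row 2 of P and reverse-bump: 5 enters row 1 and ejects 3. So w(3) = 3. P is now [[2, 5]].
Step i=2: Q has 2 at row 1, column 2; remove that cell from P, ejecting 5. So w(2) = 5. P is now [[2]].
Step i=1: Q has 1 at row 1, column 1; remove that cell from P, ejecting 2. So w(1) = 2. P is now [].

So w = 2 5 3 1 4.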